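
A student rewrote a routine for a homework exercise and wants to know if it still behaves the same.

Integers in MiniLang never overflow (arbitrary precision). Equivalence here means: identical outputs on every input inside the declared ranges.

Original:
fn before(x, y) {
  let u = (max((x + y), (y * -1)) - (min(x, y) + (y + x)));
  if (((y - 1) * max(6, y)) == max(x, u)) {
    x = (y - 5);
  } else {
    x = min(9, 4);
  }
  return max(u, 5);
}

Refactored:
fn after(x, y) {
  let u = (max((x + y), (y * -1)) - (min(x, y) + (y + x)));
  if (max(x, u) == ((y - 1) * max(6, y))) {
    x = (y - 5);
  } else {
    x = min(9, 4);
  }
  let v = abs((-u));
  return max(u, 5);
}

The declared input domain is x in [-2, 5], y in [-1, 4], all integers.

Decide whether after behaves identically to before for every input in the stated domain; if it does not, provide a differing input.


Differences: min/max/abs usage differs; also local variable names differ; also statement counts differ — yet all 48 inputs agree.
verdict: equivalent


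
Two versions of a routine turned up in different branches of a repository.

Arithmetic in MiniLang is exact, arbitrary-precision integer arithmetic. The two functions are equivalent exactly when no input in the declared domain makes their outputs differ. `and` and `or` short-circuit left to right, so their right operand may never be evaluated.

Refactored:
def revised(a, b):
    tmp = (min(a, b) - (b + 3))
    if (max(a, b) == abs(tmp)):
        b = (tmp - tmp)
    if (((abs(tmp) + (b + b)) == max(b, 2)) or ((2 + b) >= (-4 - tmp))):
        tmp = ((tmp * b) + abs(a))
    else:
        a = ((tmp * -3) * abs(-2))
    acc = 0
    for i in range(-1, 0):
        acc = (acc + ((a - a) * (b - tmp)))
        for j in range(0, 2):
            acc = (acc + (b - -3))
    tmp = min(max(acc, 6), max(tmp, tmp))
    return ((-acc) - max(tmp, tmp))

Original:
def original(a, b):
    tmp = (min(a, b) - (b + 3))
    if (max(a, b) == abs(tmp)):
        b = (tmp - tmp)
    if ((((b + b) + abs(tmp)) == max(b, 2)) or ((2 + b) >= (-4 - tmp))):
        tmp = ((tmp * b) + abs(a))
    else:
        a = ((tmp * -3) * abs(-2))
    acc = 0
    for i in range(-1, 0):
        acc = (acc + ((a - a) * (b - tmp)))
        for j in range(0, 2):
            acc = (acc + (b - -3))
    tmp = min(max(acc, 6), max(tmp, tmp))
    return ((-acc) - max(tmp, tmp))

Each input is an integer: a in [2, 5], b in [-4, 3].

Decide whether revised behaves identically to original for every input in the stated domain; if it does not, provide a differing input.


Side by side, the visible changes include: same computation, different form.
One worked example (a=2, b=2) — original: tmp becomes -3; next (max(a, b) == abs(tmp)) evaluates to false; next ((((b + b) + abs(tmp)) == max(b, 2)) or ((2 + b) >= (-4 - tmp))) evaluates to true; next tmp becomes -4; next acc becomes 0; next at i=-1:; next acc becomes 0; next at j=0:; next acc becomes 5; next at j=1:; next acc becomes 10; next tmp becomes -4; next final value -6; revised: tmp becomes -3; next (max(a, b) == abs(tmp)) evaluates to false; next (((abs(tmp) + (b + b)) == max(b, 2)) or ((2 + b) >= (-4 - tmp))) evaluates to true; next tmp becomes -4; next acc becomes 0; next at i=-1:; next acc becomes 0; next at j=0:; next acc becomes 5; next at j=1:; next acc becomes 10; next tmp becomes -4; next final value -6; agreement on -6.
Checked all 32 inputs in the declared domain: the outputs agree on every one.
verdict: equivalent


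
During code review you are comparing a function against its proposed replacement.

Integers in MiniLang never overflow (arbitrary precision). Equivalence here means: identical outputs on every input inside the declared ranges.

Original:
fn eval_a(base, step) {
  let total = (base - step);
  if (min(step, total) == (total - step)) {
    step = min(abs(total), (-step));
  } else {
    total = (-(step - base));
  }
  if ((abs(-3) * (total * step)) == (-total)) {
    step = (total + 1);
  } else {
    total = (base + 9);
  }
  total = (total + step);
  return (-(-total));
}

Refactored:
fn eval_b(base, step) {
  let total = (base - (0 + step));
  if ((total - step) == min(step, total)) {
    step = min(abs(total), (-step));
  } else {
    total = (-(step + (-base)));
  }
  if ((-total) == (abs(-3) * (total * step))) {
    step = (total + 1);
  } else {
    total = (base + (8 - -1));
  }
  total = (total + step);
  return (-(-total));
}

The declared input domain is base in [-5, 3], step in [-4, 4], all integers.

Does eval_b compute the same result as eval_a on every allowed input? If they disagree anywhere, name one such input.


Differences: arithmetic usage differs, and constant usage differs — yet all 81 inputs agree.
verdict: equivalent


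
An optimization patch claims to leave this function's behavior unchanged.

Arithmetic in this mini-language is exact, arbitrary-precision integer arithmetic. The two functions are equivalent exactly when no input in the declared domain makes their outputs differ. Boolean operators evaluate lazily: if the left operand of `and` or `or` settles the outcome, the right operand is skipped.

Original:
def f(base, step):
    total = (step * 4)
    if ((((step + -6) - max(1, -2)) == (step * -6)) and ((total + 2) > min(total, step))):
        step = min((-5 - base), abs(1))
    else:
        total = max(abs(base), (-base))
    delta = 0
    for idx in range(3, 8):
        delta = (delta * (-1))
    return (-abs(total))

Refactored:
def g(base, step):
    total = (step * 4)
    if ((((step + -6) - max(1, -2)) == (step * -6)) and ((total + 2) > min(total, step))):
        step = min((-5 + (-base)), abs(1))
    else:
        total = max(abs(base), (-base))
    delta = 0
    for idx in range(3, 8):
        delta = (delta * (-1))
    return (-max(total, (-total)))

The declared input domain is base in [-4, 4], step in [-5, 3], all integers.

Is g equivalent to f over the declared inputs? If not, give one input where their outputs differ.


Differences: min/max/abs usage differs; and arithmetic usage differs — yet all 81 inputs agree.
verdict: equivalent


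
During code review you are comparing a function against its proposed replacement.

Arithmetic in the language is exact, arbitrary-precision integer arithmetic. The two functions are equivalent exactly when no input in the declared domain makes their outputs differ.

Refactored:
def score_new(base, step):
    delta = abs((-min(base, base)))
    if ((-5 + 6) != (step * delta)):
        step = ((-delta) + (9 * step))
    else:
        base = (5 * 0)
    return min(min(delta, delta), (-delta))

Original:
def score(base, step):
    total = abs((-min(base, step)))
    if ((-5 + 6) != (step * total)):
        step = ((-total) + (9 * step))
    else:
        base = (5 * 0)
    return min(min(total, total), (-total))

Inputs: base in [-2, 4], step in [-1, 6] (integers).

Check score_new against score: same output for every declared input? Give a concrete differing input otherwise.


Consider the input base=0, step=-1.
score: total := 1 | ((-5 + 6) != (step * total)): true | step := -10 | result -1
score_new: delta := 0 | ((-5 + 6) != (step * delta)): true | step := -9 | result 0
-1 vs 0 — the two versions disagree here.
verdict: not equivalent; witness: base=0, step=-1


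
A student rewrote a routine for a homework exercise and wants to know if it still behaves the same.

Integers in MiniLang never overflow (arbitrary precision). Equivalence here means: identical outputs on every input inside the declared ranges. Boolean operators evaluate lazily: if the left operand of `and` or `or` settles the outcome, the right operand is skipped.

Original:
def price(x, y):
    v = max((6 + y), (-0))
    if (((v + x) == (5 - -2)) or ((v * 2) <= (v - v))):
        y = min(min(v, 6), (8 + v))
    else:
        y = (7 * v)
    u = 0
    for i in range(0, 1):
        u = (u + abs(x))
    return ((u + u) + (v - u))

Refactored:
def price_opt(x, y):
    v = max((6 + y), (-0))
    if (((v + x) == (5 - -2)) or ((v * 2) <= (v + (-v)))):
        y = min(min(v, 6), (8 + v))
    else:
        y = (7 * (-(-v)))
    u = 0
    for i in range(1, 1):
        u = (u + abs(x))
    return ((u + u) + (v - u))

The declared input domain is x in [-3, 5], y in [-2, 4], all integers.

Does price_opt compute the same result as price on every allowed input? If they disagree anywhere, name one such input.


The rewrite breaks on x=-3, y=-2, where the results are 7 and 4.
price: v := 4 | (((v + x) == (5 - -2)) or ((v * 2) <= (v - v))): false | y := 28 | u := 0 | iter i=0: | u := 3 | result 7
price_opt: v := 4 | (((v + x) == (5 - -2)) or ((v * 2) <= (v + (-v)))): false | y := 28 | u := 0 | loop over i: empty range | result 4
verdict: not equivalent; witness: x=-3, y=-2


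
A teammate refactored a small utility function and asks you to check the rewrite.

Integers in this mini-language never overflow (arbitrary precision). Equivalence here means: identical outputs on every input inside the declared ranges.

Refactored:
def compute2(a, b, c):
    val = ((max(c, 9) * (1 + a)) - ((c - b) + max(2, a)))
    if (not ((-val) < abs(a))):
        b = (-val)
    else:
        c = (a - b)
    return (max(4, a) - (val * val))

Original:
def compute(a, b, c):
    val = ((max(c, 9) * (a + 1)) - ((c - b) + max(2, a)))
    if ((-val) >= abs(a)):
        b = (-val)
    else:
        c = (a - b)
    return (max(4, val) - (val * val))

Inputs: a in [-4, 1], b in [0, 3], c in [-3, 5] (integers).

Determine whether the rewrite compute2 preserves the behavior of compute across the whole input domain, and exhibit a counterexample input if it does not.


Take a=0, b=0, c=-3.
compute: val := 10 | ((-val) >= abs(a)): false | c := 0 | result -90
compute2: val := 10 | (not ((-val) < abs(a))): false | c := 0 | result -96
-90 vs -96 — the two versions disagree here.
verdict: not equivalent; witness: a=0, b=0, c=-3


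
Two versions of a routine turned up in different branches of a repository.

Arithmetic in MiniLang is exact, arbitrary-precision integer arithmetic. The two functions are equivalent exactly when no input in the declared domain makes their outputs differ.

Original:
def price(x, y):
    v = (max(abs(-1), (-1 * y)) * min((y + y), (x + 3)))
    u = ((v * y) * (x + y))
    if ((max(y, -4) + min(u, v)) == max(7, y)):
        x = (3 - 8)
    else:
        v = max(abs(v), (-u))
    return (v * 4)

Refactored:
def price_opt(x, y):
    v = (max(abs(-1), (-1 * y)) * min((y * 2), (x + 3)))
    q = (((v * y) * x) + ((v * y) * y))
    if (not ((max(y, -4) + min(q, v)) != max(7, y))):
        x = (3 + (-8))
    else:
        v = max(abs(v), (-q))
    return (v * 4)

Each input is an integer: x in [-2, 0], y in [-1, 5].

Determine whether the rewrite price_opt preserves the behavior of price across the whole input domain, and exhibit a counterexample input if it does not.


Side by side, the visible changes include: local variable names differ, boolean connective usage differs, arithmetic usage differs, comparison usage differs, constant usage differs.
As a probe, take x=-2, y=5: price runs v becomes 1; next u becomes 15; next ((max(y, -4) + min(u, v)) == max(7, y)) evaluates to false; next v becomes 1; next final value 4; price_opt runs v becomes 1; next q becomes 15; next (not ((max(y, -4) + min(q, v)) != max(7, y))) evaluates to false; next v becomes 1; next final value 4; both end at 4.
Across all 21 domain points the two functions coincide.
verdict: equivalent


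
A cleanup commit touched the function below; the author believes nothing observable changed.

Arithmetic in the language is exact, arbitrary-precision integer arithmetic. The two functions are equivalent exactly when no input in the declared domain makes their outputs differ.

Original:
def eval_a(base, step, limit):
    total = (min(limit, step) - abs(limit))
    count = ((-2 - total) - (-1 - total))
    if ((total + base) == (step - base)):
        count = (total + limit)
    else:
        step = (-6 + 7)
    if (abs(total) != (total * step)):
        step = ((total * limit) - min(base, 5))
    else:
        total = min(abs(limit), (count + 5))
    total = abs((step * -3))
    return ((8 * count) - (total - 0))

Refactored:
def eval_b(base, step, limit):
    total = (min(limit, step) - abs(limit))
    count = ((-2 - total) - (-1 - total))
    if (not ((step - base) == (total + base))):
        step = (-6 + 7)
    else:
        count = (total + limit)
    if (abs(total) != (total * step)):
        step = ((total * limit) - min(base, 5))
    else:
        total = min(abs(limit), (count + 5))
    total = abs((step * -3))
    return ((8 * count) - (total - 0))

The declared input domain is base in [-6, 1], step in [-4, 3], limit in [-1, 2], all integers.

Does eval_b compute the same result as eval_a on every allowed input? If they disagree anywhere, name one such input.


The two are interchangeable: boolean connective usage differs, and every declared input agrees.
One worked example (base=-5, step=-4, limit=2) — eval_a: total := -6 | count := -1 | ((total + base) == (step - base)): false | step := 1 | (abs(total) != (total * step)): true | step := -7 | total := 21 | result -29; eval_b: total := -6 | count := -1 | (not ((step - base) == (total + base))): true | step := 1 | (abs(total) != (total * step)): true | step := -7 | total := 21 | result -29; agreement on -29.
Checked all 256 inputs in the declared domain: the outputs agree on every one.
verdict: equivalent


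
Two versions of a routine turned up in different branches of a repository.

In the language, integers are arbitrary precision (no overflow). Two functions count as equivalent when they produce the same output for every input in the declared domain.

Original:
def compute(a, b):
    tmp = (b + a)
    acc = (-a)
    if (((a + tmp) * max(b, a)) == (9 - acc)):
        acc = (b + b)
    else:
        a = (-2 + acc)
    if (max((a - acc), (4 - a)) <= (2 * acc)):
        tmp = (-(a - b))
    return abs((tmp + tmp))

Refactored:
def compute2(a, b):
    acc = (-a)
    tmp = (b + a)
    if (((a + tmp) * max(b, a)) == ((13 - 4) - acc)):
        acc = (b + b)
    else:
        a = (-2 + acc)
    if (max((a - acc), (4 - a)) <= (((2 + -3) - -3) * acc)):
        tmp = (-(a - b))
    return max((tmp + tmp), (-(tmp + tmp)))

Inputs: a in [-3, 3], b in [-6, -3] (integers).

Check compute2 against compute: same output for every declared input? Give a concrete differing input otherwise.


This is a faithful refactor — arithmetic usage differs; also constant usage differs; also min/max/abs usage differs, but the computed results match everywhere.
Spot check at a=2, b=-6 — compute: tmp=-4, then acc=-2, then (((a + tmp) * max(b, a)) == (9 - acc)) is false, then a=-4, then (max((a - acc), (4 - a)) <= (2 * acc)) is false, then returns 8. compute2: acc=-2, then tmp=-4, then (((a + tmp) * max(b, a)) == ((13 - 4) - acc)) is false, then a=-4, then (max((a - acc), (4 - a)) <= (((2 + -3) - -3) * acc)) is false, then returns 8. Both give 8.
Every one of the 28 inputs gives matching results.
verdict: equivalent


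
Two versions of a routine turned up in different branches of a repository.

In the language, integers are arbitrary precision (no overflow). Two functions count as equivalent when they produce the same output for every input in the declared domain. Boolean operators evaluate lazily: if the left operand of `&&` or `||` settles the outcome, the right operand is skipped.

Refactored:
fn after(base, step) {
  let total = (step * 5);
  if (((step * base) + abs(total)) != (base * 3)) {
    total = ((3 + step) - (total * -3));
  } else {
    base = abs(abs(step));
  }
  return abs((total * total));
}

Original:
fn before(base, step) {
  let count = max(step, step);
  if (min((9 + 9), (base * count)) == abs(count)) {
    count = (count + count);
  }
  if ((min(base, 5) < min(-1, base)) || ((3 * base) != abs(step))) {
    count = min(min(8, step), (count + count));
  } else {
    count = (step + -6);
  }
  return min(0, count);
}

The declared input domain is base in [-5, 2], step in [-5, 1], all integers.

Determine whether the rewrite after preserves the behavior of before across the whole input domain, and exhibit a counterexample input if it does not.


Evaluate both at base=-5, step=-5.
before: count becomes -5; next (min((9 + 9), (base * count)) == abs(count)) evaluates to false; next ((min(base, 5) < min(-1, base)) || ((3 * base) != abs(step))) evaluates to true; next count becomes -10; next final value -10
after: total becomes -25; next (((step * base) + abs(total)) != (base * 3)) evaluates to true; next total becomes -77; next final value 5929
-10 against 5929: the behavior changed.
verdict: not equivalent; witness: base=-5, step=-5


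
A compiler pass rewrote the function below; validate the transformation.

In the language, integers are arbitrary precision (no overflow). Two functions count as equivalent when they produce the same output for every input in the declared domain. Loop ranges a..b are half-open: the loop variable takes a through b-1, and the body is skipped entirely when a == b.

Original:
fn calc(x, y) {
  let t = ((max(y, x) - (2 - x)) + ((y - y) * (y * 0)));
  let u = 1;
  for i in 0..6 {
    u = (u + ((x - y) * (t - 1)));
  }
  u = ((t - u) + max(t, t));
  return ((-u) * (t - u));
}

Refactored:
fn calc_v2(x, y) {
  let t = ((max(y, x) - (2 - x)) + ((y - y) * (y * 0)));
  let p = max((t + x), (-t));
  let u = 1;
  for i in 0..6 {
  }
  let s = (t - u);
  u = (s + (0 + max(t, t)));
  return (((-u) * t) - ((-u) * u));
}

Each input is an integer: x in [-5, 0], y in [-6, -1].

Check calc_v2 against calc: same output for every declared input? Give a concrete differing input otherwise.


Try x=-5, y=-6.
calc: t := -12 | u := 1 | iter i=0: | u := -12 | iter i=1: | u := -25 | iter i=2: | u := -38 | iter i=3: | u := -51 | iter i=4: | u := -64 | iter i=5: | u := -77 | u := 53 | result 3445
calc_v2: t := -12 | p := 12 | u := 1 | iter i=0: | iter i=1: | iter i=2: | iter i=3: | iter i=4: | iter i=5: | s := -13 | u := -25 | result 325
3445 and 325 differ, so these are not the same function on this domain.
verdict: not equivalent; witness: x=-5, y=-6


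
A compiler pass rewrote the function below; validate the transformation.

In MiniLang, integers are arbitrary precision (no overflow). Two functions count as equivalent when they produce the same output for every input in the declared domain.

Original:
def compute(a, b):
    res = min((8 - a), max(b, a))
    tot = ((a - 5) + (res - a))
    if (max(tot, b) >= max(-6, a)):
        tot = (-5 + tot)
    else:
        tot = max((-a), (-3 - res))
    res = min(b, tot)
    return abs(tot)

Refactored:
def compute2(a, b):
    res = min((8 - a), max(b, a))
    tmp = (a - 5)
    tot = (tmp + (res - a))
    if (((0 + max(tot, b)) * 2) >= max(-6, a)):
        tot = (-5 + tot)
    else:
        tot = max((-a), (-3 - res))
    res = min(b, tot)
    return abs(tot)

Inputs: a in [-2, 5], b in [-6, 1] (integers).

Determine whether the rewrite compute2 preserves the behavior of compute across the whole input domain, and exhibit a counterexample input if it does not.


There is a counterexample at a=-2, b=-2: 12 on one side, 2 on the other.
compute: res = -2; tot = -7; (max(tot, b) >= max(-6, a)) -> true; tot = -12; res = -12; return 12
compute2: res = -2; tmp = -7; tot = -7; (((0 + max(tot, b)) * 2) >= max(-6, a)) -> false; tot = 2; res = -2; return 2
verdict: not equivalent; witness: a=-2, b=-2


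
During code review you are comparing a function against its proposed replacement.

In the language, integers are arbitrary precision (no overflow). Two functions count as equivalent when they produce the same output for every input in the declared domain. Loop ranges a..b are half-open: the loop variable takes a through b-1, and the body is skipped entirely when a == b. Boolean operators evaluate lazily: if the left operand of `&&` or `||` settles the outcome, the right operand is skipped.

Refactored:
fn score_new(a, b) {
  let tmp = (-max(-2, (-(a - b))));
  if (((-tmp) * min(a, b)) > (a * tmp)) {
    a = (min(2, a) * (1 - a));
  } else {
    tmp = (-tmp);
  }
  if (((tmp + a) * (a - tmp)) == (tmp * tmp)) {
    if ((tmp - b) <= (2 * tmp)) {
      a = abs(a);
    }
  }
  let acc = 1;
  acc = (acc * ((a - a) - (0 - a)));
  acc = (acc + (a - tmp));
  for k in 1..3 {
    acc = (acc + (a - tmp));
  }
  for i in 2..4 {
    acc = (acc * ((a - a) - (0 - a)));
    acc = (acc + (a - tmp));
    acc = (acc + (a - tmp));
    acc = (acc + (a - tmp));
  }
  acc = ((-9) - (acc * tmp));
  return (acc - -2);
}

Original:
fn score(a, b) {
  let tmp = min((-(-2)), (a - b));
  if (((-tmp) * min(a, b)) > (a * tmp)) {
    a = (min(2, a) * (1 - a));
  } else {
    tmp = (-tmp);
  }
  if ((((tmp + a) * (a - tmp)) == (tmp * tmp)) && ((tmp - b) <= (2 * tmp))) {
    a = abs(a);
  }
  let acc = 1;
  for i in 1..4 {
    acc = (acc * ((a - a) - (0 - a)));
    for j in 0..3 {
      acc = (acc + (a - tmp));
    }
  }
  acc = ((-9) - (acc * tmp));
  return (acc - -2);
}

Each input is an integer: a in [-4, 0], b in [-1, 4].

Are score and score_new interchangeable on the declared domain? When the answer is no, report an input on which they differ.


This is a faithful refactor — branching structure differs; and boolean connective usage differs; and statement counts differ; and loop structure differs; and constant usage differs; and local variable names differ; and min/max/abs usage differs; and arithmetic usage differs, but the computed results match everywhere.
One worked example (a=-4, b=1) — score: tmp=-5, then (((-tmp) * min(a, b)) > (a * tmp)) is false, then tmp=5, then ((((tmp + a) * (a - tmp)) == (tmp * tmp)) && ((tmp - b) <= (2 * tmp))) is false, then acc=1, then (i=1), then acc=-4, then (j=0), then acc=-13, then (j=1), then acc=-22, then (j=2), then acc=-31, then (i=2), then acc=124, then (j=0), then acc=115, then (j=1), then acc=106, then (j=2), then acc=97, then (i=3), then acc=-388, then (j=0), then acc=-397, then (j=1), then acc=-406, then (j=2), then acc=-415, then acc=2066, then returns 2068; score_new: tmp=-5, then (((-tmp) * min(a, b)) > (a * tmp)) is false, then tmp=5, then (((tmp + a) * (a - tmp)) == (tmp * tmp)) is false, then acc=1, then acc=-4, then acc=-13, then (k=1), then acc=-22, then (k=2), then acc=-31, then (i=2), then acc=124, then acc=115, then acc=106, then acc=97, then (i=3), then acc=-388, then acc=-397, then acc=-406, then acc=-415, then acc=2066, then returns 2068; agreement on 2068.
Every one of the 30 inputs gives matching results.
verdict: equivalent


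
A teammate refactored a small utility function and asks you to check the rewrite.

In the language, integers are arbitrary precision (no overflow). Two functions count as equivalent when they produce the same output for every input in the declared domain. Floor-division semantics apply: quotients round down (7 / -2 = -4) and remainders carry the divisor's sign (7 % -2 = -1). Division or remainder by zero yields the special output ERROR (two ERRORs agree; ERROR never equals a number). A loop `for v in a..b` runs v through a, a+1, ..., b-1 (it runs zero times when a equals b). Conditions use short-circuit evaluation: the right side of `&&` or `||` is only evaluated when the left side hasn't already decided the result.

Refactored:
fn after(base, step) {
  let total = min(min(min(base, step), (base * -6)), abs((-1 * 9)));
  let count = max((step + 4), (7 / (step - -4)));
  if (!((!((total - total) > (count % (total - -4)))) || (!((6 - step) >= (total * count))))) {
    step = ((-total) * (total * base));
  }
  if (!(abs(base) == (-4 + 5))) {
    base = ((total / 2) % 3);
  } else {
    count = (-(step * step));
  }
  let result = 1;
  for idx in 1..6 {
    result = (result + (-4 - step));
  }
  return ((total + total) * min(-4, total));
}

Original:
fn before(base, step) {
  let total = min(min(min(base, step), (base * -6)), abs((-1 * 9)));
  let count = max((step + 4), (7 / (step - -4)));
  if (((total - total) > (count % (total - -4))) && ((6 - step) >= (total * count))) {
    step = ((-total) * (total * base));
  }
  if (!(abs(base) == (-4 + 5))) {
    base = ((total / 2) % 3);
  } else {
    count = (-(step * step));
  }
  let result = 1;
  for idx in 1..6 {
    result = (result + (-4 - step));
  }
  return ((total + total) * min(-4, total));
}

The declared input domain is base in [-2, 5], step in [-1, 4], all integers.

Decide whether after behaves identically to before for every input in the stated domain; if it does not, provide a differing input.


Behavior is preserved: although boolean connective usage differs, the outputs never diverge.
As a probe, take base=1, step=1: before runs total := -6 | count := 5 | (((total - total) > (count % (total - -4))) && ((6 - step) >= (total * count))): true | step := -36 | (!(abs(base) == (-4 + 5))): false | count := -1296 | result := 1 | iter idx=1: | result := 33 | iter idx=2: | result := 65 | iter idx=3: | result := 97 | iter idx=4: | result := 129 | iter idx=5: | result := 161 | result 72; after runs total := -6 | count := 5 | (!((!((total - total) > (count % (total - -4)))) || (!((6 - step) >= (total * count))))): true | step := -36 | (!(abs(base) == (-4 + 5))): false | count := -1296 | result := 1 | iter idx=1: | result := 33 | iter idx=2: | result := 65 | iter idx=3: | result := 97 | iter idx=4: | result := 129 | iter idx=5: | result := 161 | result 72; both end at 72.
Sweeping the whole domain (48 inputs) finds no disagreement.
verdict: equivalent


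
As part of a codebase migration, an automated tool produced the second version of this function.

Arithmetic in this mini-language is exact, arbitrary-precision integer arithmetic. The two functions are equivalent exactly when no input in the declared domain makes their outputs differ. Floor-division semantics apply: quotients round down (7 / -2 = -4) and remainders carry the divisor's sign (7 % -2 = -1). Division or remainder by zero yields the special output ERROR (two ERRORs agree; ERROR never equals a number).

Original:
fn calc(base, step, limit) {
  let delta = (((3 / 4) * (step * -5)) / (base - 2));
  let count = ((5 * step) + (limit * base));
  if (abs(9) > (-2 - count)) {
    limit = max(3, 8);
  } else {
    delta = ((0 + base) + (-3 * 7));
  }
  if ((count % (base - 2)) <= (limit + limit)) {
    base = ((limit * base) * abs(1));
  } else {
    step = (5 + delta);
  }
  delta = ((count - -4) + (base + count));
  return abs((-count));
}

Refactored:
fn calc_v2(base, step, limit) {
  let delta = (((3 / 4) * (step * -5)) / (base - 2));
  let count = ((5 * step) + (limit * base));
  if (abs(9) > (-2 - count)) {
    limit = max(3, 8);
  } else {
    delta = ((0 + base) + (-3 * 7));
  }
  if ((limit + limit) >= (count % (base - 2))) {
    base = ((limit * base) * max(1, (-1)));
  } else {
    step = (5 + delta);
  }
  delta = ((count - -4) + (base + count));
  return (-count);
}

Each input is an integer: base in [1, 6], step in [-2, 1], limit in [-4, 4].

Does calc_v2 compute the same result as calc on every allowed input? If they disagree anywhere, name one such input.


Input base=1, step=0, limit=1: 1 from calc versus -1 from calc_v2.
verdict: not equivalent; witness: base=1, step=0, limit=1


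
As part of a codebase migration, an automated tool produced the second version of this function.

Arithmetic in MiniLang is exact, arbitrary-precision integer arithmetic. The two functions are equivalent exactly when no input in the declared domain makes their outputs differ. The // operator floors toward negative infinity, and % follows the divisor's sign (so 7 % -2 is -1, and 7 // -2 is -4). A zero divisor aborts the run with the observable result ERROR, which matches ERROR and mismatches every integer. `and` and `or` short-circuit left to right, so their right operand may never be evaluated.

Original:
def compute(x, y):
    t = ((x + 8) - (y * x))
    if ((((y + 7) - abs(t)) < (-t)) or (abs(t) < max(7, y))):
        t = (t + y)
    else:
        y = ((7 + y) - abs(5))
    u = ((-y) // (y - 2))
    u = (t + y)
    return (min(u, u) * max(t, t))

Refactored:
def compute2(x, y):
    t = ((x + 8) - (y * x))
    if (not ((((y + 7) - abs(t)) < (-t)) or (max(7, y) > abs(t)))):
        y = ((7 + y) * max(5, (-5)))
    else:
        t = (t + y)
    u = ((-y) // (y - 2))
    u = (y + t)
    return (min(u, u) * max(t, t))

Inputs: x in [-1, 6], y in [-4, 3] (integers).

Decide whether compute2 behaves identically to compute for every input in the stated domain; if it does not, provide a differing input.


The rewrite breaks on x=-1, y=0, where the results are ERROR and 294.
compute: t = 7; ((((y + 7) - abs(t)) < (-t)) or (abs(t) < max(7, y))) -> false; y = 2; division by zero -> ERROR
compute2: t = 7; (not ((((y + 7) - abs(t)) < (-t)) or (max(7, y) > abs(t)))) -> true; y = 35; u = -2; u = 42; return 294
verdict: not equivalent; witness: x=-1, y=0


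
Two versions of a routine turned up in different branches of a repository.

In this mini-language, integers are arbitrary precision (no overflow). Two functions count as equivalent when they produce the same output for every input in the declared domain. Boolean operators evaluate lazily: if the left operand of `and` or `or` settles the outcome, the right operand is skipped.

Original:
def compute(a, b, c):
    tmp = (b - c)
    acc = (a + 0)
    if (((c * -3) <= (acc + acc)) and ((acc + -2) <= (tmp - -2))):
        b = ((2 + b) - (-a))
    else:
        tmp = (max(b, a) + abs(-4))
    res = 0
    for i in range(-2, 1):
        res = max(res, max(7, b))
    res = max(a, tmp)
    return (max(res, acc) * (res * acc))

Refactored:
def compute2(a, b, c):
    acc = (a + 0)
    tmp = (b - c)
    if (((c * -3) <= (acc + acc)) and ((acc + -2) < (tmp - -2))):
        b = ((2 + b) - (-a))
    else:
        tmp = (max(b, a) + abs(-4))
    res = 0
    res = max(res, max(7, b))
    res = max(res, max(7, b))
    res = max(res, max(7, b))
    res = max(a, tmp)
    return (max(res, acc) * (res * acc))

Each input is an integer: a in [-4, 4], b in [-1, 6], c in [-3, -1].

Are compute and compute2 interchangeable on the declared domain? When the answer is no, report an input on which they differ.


These are not equivalent — on a=4, b=-1, c=-1 the outputs split (64 vs 256).
compute: tmp becomes 0; next acc becomes 4; next (((c * -3) <= (acc + acc)) and ((acc + -2) <= (tmp - -2))) evaluates to true; next b becomes 5; next res becomes 0; next at i=-2:; next res becomes 7; next at i=-1:; next res becomes 7; next at i=0:; next res becomes 7; next res becomes 4; next final value 64
compute2: acc becomes 4; next tmp becomes 0; next (((c * -3) <= (acc + acc)) and ((acc + -2) < (tmp - -2))) evaluates to false; next tmp becomes 8; next res becomes 0; next res becomes 7; next res becomes 7; next res becomes 7; next res becomes 8; next final value 256
verdict: not equivalent; witness: a=4, b=-1, c=-1


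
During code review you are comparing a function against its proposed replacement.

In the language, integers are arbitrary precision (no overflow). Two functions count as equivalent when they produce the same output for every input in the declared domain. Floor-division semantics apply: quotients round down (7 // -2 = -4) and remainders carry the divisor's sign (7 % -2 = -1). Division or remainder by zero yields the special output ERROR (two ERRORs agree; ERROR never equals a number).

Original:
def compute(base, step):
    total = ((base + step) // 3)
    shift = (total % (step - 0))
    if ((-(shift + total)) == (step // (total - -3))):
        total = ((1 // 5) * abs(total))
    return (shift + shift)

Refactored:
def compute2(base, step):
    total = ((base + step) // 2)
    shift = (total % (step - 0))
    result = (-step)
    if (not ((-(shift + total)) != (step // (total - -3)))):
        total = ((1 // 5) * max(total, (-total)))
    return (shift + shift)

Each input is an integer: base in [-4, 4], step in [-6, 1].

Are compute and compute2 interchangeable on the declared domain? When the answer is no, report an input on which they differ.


On input base=-4, step=-6, compute returns -8 while compute2 returns -10.
verdict: not equivalent; witness: base=-4, step=-6


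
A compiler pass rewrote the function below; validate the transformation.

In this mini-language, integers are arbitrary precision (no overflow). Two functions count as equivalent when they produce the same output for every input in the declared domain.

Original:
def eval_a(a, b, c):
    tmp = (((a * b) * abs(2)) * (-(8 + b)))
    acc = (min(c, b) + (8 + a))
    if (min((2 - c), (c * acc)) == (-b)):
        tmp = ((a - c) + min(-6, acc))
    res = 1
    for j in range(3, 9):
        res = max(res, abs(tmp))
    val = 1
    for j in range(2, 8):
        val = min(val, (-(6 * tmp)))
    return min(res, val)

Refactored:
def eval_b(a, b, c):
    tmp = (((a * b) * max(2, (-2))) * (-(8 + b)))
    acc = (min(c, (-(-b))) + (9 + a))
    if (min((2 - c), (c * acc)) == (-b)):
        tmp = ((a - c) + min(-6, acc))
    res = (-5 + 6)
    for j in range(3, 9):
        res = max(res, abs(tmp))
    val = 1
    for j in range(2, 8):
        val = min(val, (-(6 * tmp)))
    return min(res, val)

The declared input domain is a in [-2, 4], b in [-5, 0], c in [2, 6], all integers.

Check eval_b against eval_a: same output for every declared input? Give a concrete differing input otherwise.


Although `8` became `9`, no input in the stated domain can expose it; all 210 inputs agree.
verdict: equivalent


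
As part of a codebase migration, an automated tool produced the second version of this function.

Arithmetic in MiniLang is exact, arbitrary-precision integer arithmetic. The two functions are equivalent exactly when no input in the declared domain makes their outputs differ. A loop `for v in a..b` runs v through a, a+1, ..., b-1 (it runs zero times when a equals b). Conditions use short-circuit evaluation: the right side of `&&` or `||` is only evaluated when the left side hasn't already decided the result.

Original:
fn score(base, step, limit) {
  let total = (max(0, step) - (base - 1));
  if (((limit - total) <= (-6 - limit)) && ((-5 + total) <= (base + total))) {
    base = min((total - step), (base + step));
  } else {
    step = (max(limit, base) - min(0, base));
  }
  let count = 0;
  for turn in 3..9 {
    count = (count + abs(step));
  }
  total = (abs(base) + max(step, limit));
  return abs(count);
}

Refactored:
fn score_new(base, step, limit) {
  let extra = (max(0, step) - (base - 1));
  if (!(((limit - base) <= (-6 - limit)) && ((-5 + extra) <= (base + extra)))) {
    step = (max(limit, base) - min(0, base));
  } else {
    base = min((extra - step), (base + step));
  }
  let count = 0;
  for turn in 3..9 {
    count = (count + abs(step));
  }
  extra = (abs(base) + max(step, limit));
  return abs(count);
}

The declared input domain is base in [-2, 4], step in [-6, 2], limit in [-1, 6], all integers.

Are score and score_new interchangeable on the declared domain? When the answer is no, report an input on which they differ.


On input base=-2, step=2, limit=-1, score returns 12 while score_new returns 6.
verdict: not equivalent; witness: base=-2, step=2, limit=-1


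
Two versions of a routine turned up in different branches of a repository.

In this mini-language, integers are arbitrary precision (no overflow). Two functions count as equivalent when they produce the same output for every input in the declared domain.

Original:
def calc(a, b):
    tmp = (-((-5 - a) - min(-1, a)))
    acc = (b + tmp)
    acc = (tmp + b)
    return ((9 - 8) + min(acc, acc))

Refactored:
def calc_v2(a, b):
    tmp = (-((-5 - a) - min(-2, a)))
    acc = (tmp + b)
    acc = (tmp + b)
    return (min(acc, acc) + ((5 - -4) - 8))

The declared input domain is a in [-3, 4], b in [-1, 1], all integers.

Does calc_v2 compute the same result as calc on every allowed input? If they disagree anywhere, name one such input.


Not equivalent: a=-1, b=-1 separates them (3 vs 2).
calc: tmp := 3 | acc := 2 | acc := 2 | result 3
calc_v2: tmp := 2 | acc := 1 | acc := 1 | result 2
verdict: not equivalent; witness: a=-1, b=-1


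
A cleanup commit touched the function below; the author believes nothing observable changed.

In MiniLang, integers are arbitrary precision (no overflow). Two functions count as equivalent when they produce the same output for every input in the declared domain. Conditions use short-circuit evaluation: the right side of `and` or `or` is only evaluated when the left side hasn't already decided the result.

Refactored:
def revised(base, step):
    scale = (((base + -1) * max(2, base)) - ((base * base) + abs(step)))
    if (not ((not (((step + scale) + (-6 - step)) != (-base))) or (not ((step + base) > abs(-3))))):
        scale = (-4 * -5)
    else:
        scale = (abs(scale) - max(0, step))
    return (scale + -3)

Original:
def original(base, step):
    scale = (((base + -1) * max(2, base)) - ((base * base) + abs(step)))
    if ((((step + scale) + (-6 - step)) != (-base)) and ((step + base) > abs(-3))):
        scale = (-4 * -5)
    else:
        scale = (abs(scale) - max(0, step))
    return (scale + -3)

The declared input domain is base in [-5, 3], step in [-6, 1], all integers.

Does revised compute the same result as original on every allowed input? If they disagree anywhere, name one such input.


Changes here: boolean connective usage differs; the full 72-point sweep finds no disagreement.
verdict: equivalent


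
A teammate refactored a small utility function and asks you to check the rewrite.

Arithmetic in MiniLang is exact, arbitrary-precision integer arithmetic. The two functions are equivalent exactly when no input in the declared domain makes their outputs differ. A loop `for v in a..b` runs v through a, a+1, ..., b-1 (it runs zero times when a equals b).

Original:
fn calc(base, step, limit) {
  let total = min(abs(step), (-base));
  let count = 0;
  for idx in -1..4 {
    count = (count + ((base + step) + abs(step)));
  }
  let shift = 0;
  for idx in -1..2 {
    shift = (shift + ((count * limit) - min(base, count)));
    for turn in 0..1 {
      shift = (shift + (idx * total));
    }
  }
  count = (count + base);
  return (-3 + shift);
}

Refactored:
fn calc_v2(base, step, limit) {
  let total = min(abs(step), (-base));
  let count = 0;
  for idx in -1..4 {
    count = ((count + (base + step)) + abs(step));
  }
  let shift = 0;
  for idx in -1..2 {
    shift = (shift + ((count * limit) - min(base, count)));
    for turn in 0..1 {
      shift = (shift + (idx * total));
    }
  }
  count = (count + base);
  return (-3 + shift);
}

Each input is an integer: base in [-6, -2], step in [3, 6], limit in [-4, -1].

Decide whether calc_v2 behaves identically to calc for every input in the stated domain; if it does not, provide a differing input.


The two versions differ — the changes include same computation, different form.
Spot check at base=-4, step=6, limit=-2 — calc: total becomes 4; next count becomes 0; next at idx=-1:; next count becomes 8; next at idx=0:; next count becomes 16; next at idx=1:; next count becomes 24; next at idx=2:; next count becomes 32; next at idx=3:; next count becomes 40; next shift becomes 0; next at idx=-1:; next shift becomes -76; next at turn=0:; next shift becomes -80; next at idx=0:; next shift becomes -156; next at turn=0:; next shift becomes -156; next at idx=1:; next shift becomes -232; next at turn=0:; next shift becomes -228; next count becomes 36; next final value -231. calc_v2: total becomes 4; next count becomes 0; next at idx=-1:; next count becomes 8; next at idx=0:; next count becomes 16; next at idx=1:; next count becomes 24; next at idx=2:; next count becomes 32; next at idx=3:; next count becomes 40; next shift becomes 0; next at idx=-1:; next shift becomes -76; next at turn=0:; next shift becomes -80; next at idx=0:; next shift becomes -156; next at turn=0:; next shift becomes -156; next at idx=1:; next shift becomes -232; next at turn=0:; next shift becomes -228; next count becomes 36; next final value -231. Both give -231.
Sweeping the whole domain (80 inputs) finds no disagreement.
verdict: equivalent


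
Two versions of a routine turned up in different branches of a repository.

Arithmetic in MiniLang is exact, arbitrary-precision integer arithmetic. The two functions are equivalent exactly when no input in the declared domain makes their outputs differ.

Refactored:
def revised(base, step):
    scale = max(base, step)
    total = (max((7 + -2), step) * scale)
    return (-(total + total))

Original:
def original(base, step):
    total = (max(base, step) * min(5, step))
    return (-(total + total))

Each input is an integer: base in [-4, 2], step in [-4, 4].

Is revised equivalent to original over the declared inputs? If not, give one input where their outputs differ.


Evaluate both at base=-4, step=-4.
original: total=16, then returns -32
revised: scale=-4, then total=-20, then returns 40
-32 != 40, so the rewrite changes behavior.
verdict: not equivalent; witness: base=-4, step=-4
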